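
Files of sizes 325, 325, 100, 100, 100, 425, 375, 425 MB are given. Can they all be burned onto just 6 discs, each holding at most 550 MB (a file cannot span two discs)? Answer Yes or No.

A valid assignment using 5 discs:
  disc 1: 425 + 100 = 525
  disc 2: 425 + 100 = 525
  disc 3: 375 + 100 = 475
  disc 4: 325 = 325
  disc 5: 325 = 325
That uses only 5 ≤ 6, so 6 discs are enough.

Yes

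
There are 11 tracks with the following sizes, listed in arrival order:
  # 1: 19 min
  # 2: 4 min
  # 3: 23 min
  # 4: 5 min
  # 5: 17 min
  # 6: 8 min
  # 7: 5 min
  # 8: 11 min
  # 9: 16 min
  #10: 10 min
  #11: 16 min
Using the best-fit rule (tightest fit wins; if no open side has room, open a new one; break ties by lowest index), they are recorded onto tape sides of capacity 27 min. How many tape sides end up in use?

6

  19 → side 1 (new)  [load 19/27]
  4 → side 1  [load 23/27]
  23 → side 2 (new)  [load 23/27]
  5 → side 3 (new)  [load 5/27]
  17 → side 3  [load 22/27]
  8 → side 4 (new)  [load 8/27]
  5 → side 3  [load 27/27]
  11 → side 4  [load 19/27]
  16 → side 5 (new)  [load 16/27]
  10 → side 5  [load 26/27]
  16 → side 6 (new)  [load 16/27]
6 tape sides opened.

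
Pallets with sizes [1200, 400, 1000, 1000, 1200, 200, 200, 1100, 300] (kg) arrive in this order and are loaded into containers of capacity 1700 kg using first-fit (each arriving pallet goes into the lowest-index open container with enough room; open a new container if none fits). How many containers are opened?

  1200 → container 1 (new)  [load 1200/1700]
  400 → container 1  [load 1600/1700]
  1000 → container 2 (new)  [load 1000/1700]
  1000 → container 3 (new)  [load 1000/1700]
  1200 → container 4 (new)  [load 1200/1700]
  200 → container 2  [load 1200/1700]
  200 → container 2  [load 1400/1700]
  1100 → container 5 (new)  [load 1100/1700]
  300 → container 2  [load 1700/1700]
5 containers opened.

5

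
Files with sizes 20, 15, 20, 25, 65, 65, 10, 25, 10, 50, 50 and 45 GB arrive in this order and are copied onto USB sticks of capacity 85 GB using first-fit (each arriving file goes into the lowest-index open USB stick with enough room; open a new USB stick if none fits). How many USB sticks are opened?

  20 → USB stick 1 (new)  [load 20/85]
  15 → USB stick 1  [load 35/85]
  20 → USB stick 1  [load 55/85]
  25 → USB stick 1  [load 80/85]
  65 → USB stick 2 (new)  [load 65/85]
  65 → USB stick 3 (new)  [load 65/85]
  10 → USB stick 2  [load 75/85]
  25 → USB stick 4 (new)  [load 25/85]
  10 → USB stick 2  [load 85/85]
  50 → USB stick 4  [load 75/85]
  50 → USB stick 5 (new)  [load 50/85]
  45 → USB stick 6 (new)  [load 45/85]
6 USB sticks opened.

6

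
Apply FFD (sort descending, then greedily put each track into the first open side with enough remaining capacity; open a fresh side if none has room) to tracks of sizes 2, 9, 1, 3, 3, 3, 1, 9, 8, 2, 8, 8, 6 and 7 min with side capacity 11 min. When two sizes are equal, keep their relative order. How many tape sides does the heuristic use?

Sorted descending: 9, 9, 8, 8, 8, 7, 6, 3, 3, 3, 2, 2, 1, 1.
  9 → side 1 (new)  [load 9/11]
  9 → side 2 (new)  [load 9/11]
  8 → side 3 (new)  [load 8/11]
  8 → side 4 (new)  [load 8/11]
  8 → side 5 (new)  [load 8/11]
  7 → side 6 (new)  [load 7/11]
  6 → side 7 (new)  [load 6/11]
  3 → side 3  [load 11/11]
  3 → side 4  [load 11/11]
  3 → side 5  [load 11/11]
  2 → side 1  [load 11/11]
  2 → side 2  [load 11/11]
  1 → side 6  [load 8/11]
  1 → side 6  [load 9/11]
7 tape sides opened.

7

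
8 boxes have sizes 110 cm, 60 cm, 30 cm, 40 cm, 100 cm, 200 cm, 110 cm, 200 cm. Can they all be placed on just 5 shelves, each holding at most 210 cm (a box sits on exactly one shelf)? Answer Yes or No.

Yes

A valid assignment using 5 shelves:
  shelf 1: 200 = 200
  shelf 2: 200 = 200
  shelf 3: 110 + 100 = 210
  shelf 4: 110 + 60 + 40 = 210
  shelf 5: 30 = 30
Every load is within 210 cm, so 5 shelves suffice.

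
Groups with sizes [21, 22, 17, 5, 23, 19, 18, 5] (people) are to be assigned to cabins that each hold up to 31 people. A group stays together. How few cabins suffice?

Total = 23 + 22 + 21 + 19 + 18 + 17 + 5 + 5 = 130 people.
Lower bound: ⌈130/31⌉ = 5 cabins.
Also, 6 groups each exceed 31/2 people, and no two of those can share a cabin, so at least 6 cabins are needed.
A packing using 6 cabins:
  cabin 1: 23 + 5 = 28
  cabin 2: 22 + 5 = 27
  cabin 3: 21 = 21
  cabin 4: 19 = 19
  cabin 5: 18 = 18
  cabin 6: 17 = 17
This matches the lower bound, so 6 is optimal.

6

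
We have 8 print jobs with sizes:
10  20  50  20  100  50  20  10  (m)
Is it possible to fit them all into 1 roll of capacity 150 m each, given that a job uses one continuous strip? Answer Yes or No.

No

Total = 280 m; ⌈280/150⌉ = 2.
At least 2 paper rolls are required, but only 1 is allowed.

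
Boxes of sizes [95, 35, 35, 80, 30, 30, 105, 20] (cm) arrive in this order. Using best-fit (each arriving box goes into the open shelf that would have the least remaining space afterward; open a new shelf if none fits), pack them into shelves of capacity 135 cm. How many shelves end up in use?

4

  95 → shelf 1 (new)  [load 95/135]
  35 → shelf 1  [load 130/135]
  35 → shelf 2 (new)  [load 35/135]
  80 → shelf 2  [load 115/135]
  30 → shelf 3 (new)  [load 30/135]
  30 → shelf 3  [load 60/135]
  105 → shelf 4 (new)  [load 105/135]
  20 → shelf 2  [load 135/135]
4 shelves opened.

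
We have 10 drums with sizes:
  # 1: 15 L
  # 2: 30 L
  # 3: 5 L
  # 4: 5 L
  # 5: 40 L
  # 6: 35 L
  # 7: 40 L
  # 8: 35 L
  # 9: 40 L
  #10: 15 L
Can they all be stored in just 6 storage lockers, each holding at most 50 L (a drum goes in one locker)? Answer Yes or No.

Yes

A valid assignment using 6 storage lockers:
  locker 1: 40 + 5 + 5 = 50
  locker 2: 40 = 40
  locker 3: 40 = 40
  locker 4: 35 + 15 = 50
  locker 5: 35 + 15 = 50
  locker 6: 30 = 30
Every load is within 50 L, so 6 storage lockers suffice.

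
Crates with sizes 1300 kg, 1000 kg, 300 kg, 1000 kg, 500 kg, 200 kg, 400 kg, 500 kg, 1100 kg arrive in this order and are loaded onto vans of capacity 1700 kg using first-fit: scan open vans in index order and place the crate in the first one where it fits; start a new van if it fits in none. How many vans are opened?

4

  1300 → van 1 (new)  [load 1300/1700]
  1000 → van 2 (new)  [load 1000/1700]
  300 → van 1  [load 1600/1700]
  1000 → van 3 (new)  [load 1000/1700]
  500 → van 2  [load 1500/1700]
  200 → van 2  [load 1700/1700]
  400 → van 3  [load 1400/1700]
  500 → van 4 (new)  [load 500/1700]
  1100 → van 4  [load 1600/1700]
4 vans opened.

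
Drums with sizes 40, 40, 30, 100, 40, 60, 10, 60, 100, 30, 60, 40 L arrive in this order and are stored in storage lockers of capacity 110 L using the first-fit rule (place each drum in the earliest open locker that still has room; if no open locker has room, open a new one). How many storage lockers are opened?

6

  40 → locker 1 (new)  [load 40/110]
  40 → locker 1  [load 80/110]
  30 → locker 1  [load 110/110]
  100 → locker 2 (new)  [load 100/110]
  40 → locker 3 (new)  [load 40/110]
  60 → locker 3  [load 100/110]
  10 → locker 2  [load 110/110]
  60 → locker 4 (new)  [load 60/110]
  100 → locker 5 (new)  [load 100/110]
  30 → locker 4  [load 90/110]
  60 → locker 6 (new)  [load 60/110]
  40 → locker 6  [load 100/110]
6 storage lockers opened.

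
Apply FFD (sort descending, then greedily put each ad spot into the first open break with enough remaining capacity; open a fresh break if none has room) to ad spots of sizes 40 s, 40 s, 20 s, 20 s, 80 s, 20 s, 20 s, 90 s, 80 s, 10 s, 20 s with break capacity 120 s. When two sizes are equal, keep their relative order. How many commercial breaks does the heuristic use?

4

Sorted descending: 90, 80, 80, 40, 40, 20, 20, 20, 20, 20, 10.
  90 → break 1 (new)  [load 90/120]
  80 → break 2 (new)  [load 80/120]
  80 → break 3 (new)  [load 80/120]
  40 → break 2  [load 120/120]
  40 → break 3  [load 120/120]
  20 → break 1  [load 110/120]
  20 → break 4 (new)  [load 20/120]
  20 → break 4  [load 40/120]
  20 → break 4  [load 60/120]
  20 → break 4  [load 80/120]
  10 → break 1  [load 120/120]
4 commercial breaks opened.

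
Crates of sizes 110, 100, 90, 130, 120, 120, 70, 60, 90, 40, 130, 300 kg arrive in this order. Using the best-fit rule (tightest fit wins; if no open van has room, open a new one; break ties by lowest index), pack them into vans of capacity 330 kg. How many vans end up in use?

5

  110 → van 1 (new)  [load 110/330]
  100 → van 1  [load 210/330]
  90 → van 1  [load 300/330]
  130 → van 2 (new)  [load 130/330]
  120 → van 2  [load 250/330]
  120 → van 3 (new)  [load 120/330]
  70 → van 2  [load 320/330]
  60 → van 3  [load 180/330]
  90 → van 3  [load 270/330]
  40 → van 3  [load 310/330]
  130 → van 4 (new)  [load 130/330]
  300 → van 5 (new)  [load 300/330]
5 vans opened.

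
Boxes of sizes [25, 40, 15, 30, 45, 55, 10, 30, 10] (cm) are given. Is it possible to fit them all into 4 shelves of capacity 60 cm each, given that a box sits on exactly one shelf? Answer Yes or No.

Total = 260 cm; ⌈260/60⌉ = 5.
At least 5 shelves are required, but only 4 are allowed.

No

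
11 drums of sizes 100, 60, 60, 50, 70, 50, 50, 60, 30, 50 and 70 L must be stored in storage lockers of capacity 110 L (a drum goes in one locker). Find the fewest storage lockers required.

Total = 100 + 70 + 70 + 60 + 60 + 60 + 50 + 50 + 50 + 50 + 30 = 650 L.
Lower bound: ⌈650/110⌉ = 6 storage lockers.
A packing using 7 storage lockers:
  locker 1: 100 = 100
  locker 2: 70 + 30 = 100
  locker 3: 70 = 70
  locker 4: 60 + 50 = 110
  locker 5: 60 + 50 = 110
  locker 6: 60 + 50 = 110
  locker 7: 50 = 50
No arrangement into 6 storage lockers stays within capacity, so 7 is optimal.

7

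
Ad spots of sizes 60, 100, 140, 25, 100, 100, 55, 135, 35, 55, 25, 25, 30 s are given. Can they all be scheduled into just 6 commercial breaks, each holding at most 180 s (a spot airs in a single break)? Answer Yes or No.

Yes

A valid assignment using 6 commercial breaks:
  break 1: 140 + 35 = 175
  break 2: 135 + 30 = 165
  break 3: 100 + 60 = 160
  break 4: 100 + 55 + 25 = 180
  break 5: 100 + 55 + 25 = 180
  break 6: 25 = 25
Every load is within 180 s, so 6 commercial breaks suffice.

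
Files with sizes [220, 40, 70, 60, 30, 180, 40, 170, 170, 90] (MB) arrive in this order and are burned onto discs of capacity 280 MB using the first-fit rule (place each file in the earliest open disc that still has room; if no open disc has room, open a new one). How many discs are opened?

5

  220 → disc 1 (new)  [load 220/280]
  40 → disc 1  [load 260/280]
  70 → disc 2 (new)  [load 70/280]
  60 → disc 2  [load 130/280]
  30 → disc 2  [load 160/280]
  180 → disc 3 (new)  [load 180/280]
  40 → disc 2  [load 200/280]
  170 → disc 4 (new)  [load 170/280]
  170 → disc 5 (new)  [load 170/280]
  90 → disc 3  [load 270/280]
5 discs opened.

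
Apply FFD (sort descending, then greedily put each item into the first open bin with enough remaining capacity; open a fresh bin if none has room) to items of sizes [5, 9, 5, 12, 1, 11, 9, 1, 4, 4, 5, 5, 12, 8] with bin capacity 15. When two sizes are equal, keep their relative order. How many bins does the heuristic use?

Sorted descending: 12, 12, 11, 9, 9, 8, 5, 5, 5, 5, 4, 4, 1, 1.
  12 → bin 1 (new)  [load 12/15]
  12 → bin 2 (new)  [load 12/15]
  11 → bin 3 (new)  [load 11/15]
  9 → bin 4 (new)  [load 9/15]
  9 → bin 5 (new)  [load 9/15]
  8 → bin 6 (new)  [load 8/15]
  5 → bin 4  [load 14/15]
  5 → bin 5  [load 14/15]
  5 → bin 6  [load 13/15]
  5 → bin 7 (new)  [load 5/15]
  4 → bin 3  [load 15/15]
  4 → bin 7  [load 9/15]
  1 → bin 1  [load 13/15]
  1 → bin 1  [load 14/15]
7 bins opened.

7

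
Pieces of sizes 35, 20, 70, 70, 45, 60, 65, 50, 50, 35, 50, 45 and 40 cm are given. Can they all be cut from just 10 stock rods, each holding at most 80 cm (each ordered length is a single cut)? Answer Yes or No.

A valid assignment using 10 stock rods:
  stock rod 1: 70 = 70
  stock rod 2: 70 = 70
  stock rod 3: 65 = 65
  stock rod 4: 60 + 20 = 80
  stock rod 5: 50 = 50
  stock rod 6: 50 = 50
  stock rod 7: 50 = 50
  stock rod 8: 45 + 35 = 80
  stock rod 9: 45 + 35 = 80
  stock rod 10: 40 = 40
Every load is within 80 cm, so 10 stock rods suffice.

Yes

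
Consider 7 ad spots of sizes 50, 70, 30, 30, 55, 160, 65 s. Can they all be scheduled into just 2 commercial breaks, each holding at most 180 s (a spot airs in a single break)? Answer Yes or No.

Total = 460 s; ⌈460/180⌉ = 3.
At least 3 commercial breaks are required, but only 2 are allowed.

No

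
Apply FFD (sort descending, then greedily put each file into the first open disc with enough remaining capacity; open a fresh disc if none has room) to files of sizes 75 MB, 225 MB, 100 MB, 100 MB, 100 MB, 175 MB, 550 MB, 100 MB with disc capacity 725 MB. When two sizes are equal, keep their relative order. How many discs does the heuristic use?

Sorted descending: 550, 225, 175, 100, 100, 100, 100, 75.
  550 → disc 1 (new)  [load 550/725]
  225 → disc 2 (new)  [load 225/725]
  175 → disc 1  [load 725/725]
  100 → disc 2  [load 325/725]
  100 → disc 2  [load 425/725]
  100 → disc 2  [load 525/725]
  100 → disc 2  [load 625/725]
  75 → disc 2  [load 700/725]
2 discs opened.

2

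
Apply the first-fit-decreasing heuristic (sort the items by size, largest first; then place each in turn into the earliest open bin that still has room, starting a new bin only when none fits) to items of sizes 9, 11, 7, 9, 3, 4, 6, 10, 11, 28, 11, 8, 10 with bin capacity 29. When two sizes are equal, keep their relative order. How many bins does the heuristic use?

5

Sorted descending: 28, 11, 11, 11, 10, 10, 9, 9, 8, 7, 6, 4, 3.
  28 → bin 1 (new)  [load 28/29]
  11 → bin 2 (new)  [load 11/29]
  11 → bin 2  [load 22/29]
  11 → bin 3 (new)  [load 11/29]
  10 → bin 3  [load 21/29]
  10 → bin 4 (new)  [load 10/29]
  9 → bin 4  [load 19/29]
  9 → bin 4  [load 28/29]
  8 → bin 3  [load 29/29]
  7 → bin 2  [load 29/29]
  6 → bin 5 (new)  [load 6/29]
  4 → bin 5  [load 10/29]
  3 → bin 5  [load 13/29]
5 bins opened.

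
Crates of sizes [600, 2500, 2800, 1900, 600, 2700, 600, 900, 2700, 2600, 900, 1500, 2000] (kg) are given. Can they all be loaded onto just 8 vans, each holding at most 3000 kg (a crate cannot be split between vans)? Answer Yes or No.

Total = 22300 kg; ⌈22300/3000⌉ = 8.
The bound of 8 does not rule out 8, but exhaustive search shows no assignment into 8 vans of capacity 3000 kg exists — the minimum is 9.

No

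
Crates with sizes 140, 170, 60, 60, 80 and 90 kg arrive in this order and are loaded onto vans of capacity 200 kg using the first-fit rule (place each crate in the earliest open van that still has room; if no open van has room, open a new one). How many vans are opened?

  140 → van 1 (new)  [load 140/200]
  170 → van 2 (new)  [load 170/200]
  60 → van 1  [load 200/200]
  60 → van 3 (new)  [load 60/200]
  80 → van 3  [load 140/200]
  90 → van 4 (new)  [load 90/200]
4 vans opened.

4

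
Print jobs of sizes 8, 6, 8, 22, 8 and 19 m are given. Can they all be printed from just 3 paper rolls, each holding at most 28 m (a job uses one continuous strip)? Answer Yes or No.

A valid assignment using 3 paper rolls:
  roll 1: 22 + 6 = 28
  roll 2: 19 + 8 = 27
  roll 3: 8 + 8 = 16
Every load is within 28 m, so 3 paper rolls suffice.

Yes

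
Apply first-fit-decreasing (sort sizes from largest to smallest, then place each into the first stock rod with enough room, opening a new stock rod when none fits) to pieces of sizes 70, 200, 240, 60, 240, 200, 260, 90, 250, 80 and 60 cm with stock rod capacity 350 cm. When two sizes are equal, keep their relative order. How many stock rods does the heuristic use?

6

Sorted descending: 260, 250, 240, 240, 200, 200, 90, 80, 70, 60, 60.
  260 → stock rod 1 (new)  [load 260/350]
  250 → stock rod 2 (new)  [load 250/350]
  240 → stock rod 3 (new)  [load 240/350]
  240 → stock rod 4 (new)  [load 240/350]
  200 → stock rod 5 (new)  [load 200/350]
  200 → stock rod 6 (new)  [load 200/350]
  90 → stock rod 1  [load 350/350]
  80 → stock rod 2  [load 330/350]
  70 → stock rod 3  [load 310/350]
  60 → stock rod 4  [load 300/350]
  60 → stock rod 5  [load 260/350]
6 stock rods opened.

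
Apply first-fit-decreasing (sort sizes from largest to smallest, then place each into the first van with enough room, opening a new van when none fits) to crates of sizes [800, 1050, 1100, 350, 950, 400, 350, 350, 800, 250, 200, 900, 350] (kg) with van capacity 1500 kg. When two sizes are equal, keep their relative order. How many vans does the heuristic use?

Sorted descending: 1100, 1050, 950, 900, 800, 800, 400, 350, 350, 350, 350, 250, 200.
  1100 → van 1 (new)  [load 1100/1500]
  1050 → van 2 (new)  [load 1050/1500]
  950 → van 3 (new)  [load 950/1500]
  900 → van 4 (new)  [load 900/1500]
  800 → van 5 (new)  [load 800/1500]
  800 → van 6 (new)  [load 800/1500]
  400 → van 1  [load 1500/1500]
  350 → van 2  [load 1400/1500]
  350 → van 3  [load 1300/1500]
  350 → van 4  [load 1250/1500]
  350 → van 5  [load 1150/1500]
  250 → van 4  [load 1500/1500]
  200 → van 3  [load 1500/1500]
6 vans opened.

6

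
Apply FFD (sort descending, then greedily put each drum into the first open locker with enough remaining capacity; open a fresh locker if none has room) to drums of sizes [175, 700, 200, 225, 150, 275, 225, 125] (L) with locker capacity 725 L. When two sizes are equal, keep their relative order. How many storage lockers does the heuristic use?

Sorted descending: 700, 275, 225, 225, 200, 175, 150, 125.
  700 → locker 1 (new)  [load 700/725]
  275 → locker 2 (new)  [load 275/725]
  225 → locker 2  [load 500/725]
  225 → locker 2  [load 725/725]
  200 → locker 3 (new)  [load 200/725]
  175 → locker 3  [load 375/725]
  150 → locker 3  [load 525/725]
  125 → locker 3  [load 650/725]
3 storage lockers opened.

3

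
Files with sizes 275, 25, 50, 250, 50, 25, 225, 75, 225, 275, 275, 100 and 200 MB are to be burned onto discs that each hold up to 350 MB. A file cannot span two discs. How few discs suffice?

Total = 275 + 275 + 275 + 250 + 225 + 225 + 200 + 100 + 75 + 50 + 50 + 25 + 25 = 2050 MB.
Lower bound: ⌈2050/350⌉ = 6 discs.
Also, 7 files each exceed 175 MB, and no two of those can share a disc, so at least 7 discs are needed.
A packing using 7 discs:
  disc 1: 275 + 75 = 350
  disc 2: 275 + 50 + 25 = 350
  disc 3: 275 + 50 + 25 = 350
  disc 4: 250 + 100 = 350
  disc 5: 225 = 225
  disc 6: 225 = 225
  disc 7: 200 = 200
This matches the lower bound, so 7 is optimal.

7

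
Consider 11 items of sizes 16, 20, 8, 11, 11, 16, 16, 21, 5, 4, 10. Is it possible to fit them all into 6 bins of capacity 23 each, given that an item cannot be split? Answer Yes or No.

Total = 138; ⌈138/23⌉ = 6.
The bound of 6 does not rule out 6, but exhaustive search shows no assignment into 6 bins of capacity 23 exists — the minimum is 7.

No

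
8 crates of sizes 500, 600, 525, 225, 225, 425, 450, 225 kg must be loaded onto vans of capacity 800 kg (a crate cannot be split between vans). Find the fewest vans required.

5

Total = 600 + 525 + 500 + 450 + 425 + 225 + 225 + 225 = 3175 kg.
Lower bound: ⌈3175/800⌉ = 4 vans.
Also, 5 crates each exceed 400 kg, and no two of those can share a van, so at least 5 vans are needed.
A packing using 5 vans:
  van 1: 600 = 600
  van 2: 525 + 225 = 750
  van 3: 500 + 225 = 725
  van 4: 450 + 225 = 675
  van 5: 425 = 425
This matches the lower bound, so 5 is optimal.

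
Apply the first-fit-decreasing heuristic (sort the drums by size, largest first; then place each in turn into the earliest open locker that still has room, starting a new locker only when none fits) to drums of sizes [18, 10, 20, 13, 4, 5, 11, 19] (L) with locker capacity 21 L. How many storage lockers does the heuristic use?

Sorted descending: 20, 19, 18, 13, 11, 10, 5, 4.
  20 → locker 1 (new)  [load 20/21]
  19 → locker 2 (new)  [load 19/21]
  18 → locker 3 (new)  [load 18/21]
  13 → locker 4 (new)  [load 13/21]
  11 → locker 5 (new)  [load 11/21]
  10 → locker 5  [load 21/21]
  5 → locker 4  [load 18/21]
  4 → locker 6 (new)  [load 4/21]
6 storage lockers opened.

6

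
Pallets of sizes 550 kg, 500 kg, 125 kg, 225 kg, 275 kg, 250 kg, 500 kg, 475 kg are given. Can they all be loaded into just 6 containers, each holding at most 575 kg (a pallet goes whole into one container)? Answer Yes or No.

A valid assignment using 6 containers:
  container 1: 550 = 550
  container 2: 500 = 500
  container 3: 500 = 500
  container 4: 475 = 475
  container 5: 275 + 250 = 525
  container 6: 225 + 125 = 350
Every load is within 575 kg, so 6 containers suffice.

Yes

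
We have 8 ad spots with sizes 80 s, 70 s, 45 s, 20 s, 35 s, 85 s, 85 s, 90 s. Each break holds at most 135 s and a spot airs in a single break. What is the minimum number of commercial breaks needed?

5

Total = 90 + 85 + 85 + 80 + 70 + 45 + 35 + 20 = 510 s.
Lower bound: ⌈510/135⌉ = 4 commercial breaks.
Also, 5 ad spots each exceed 135/2 s, and no two of those can share a break, so at least 5 commercial breaks are needed.
A packing using 5 commercial breaks:
  break 1: 90 + 45 = 135
  break 2: 85 + 35 = 120
  break 3: 85 + 20 = 105
  break 4: 80 = 80
  break 5: 70 = 70
This matches the lower bound, so 5 is optimal.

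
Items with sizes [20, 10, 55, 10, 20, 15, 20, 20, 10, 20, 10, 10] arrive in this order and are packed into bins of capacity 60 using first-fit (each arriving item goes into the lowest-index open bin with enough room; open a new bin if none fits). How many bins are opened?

4

  20 → bin 1 (new)  [load 20/60]
  10 → bin 1  [load 30/60]
  55 → bin 2 (new)  [load 55/60]
  10 → bin 1  [load 40/60]
  20 → bin 1  [load 60/60]
  15 → bin 3 (new)  [load 15/60]
  20 → bin 3  [load 35/60]
  20 → bin 3  [load 55/60]
  10 → bin 4 (new)  [load 10/60]
  20 → bin 4  [load 30/60]
  10 → bin 4  [load 40/60]
  10 → bin 4  [load 50/60]
4 bins opened.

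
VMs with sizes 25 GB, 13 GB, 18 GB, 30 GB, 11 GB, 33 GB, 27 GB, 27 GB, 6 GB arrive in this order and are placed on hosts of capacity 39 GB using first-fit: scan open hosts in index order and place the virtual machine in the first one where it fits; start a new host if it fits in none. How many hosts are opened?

6

  25 → host 1 (new)  [load 25/39]
  13 → host 1  [load 38/39]
  18 → host 2 (new)  [load 18/39]
  30 → host 3 (new)  [load 30/39]
  11 → host 2  [load 29/39]
  33 → host 4 (new)  [load 33/39]
  27 → host 5 (new)  [load 27/39]
  27 → host 6 (new)  [load 27/39]
  6 → host 2  [load 35/39]
6 hosts opened.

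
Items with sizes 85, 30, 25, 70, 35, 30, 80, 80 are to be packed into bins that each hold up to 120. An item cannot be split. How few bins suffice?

4

Total = 85 + 80 + 80 + 70 + 35 + 30 + 30 + 25 = 435.
Lower bound: ⌈435/120⌉ = 4 bins.
A packing using 4 bins:
  bin 1: 85 + 35 = 120
  bin 2: 80 + 30 = 110
  bin 3: 80 + 30 = 110
  bin 4: 70 + 25 = 95
This matches the lower bound, so 4 is optimal.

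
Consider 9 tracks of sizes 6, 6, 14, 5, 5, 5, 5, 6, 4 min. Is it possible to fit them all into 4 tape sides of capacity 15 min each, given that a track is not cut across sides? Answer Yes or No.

A valid assignment using 4 tape sides:
  side 1: 14 = 14
  side 2: 6 + 6 = 12
  side 3: 6 + 5 + 4 = 15
  side 4: 5 + 5 + 5 = 15
Every load is within 15 min, so 4 tape sides suffice.

Yes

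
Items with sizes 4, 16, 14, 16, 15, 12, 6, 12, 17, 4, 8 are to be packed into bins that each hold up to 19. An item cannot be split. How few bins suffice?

8

Total = 17 + 16 + 16 + 15 + 14 + 12 + 12 + 8 + 6 + 4 + 4 = 124.
Lower bound: ⌈124/19⌉ = 7 bins.
A packing using 8 bins:
  bin 1: 17 = 17
  bin 2: 16 = 16
  bin 3: 16 = 16
  bin 4: 15 + 4 = 19
  bin 5: 14 + 4 = 18
  bin 6: 12 + 6 = 18
  bin 7: 12 = 12
  bin 8: 8 = 8
No arrangement into 7 bins stays within capacity, so 8 is optimal.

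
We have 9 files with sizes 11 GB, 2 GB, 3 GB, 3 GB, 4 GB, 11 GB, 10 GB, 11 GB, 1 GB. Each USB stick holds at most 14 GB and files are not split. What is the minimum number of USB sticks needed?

4

Total = 11 + 11 + 11 + 10 + 4 + 3 + 3 + 2 + 1 = 56 GB.
Lower bound: ⌈56/14⌉ = 4 USB sticks.
A packing using 4 USB sticks:
  USB stick 1: 11 + 3 = 14
  USB stick 2: 11 + 3 = 14
  USB stick 3: 11 + 2 + 1 = 14
  USB stick 4: 10 + 4 = 14
This matches the lower bound, so 4 is optimal.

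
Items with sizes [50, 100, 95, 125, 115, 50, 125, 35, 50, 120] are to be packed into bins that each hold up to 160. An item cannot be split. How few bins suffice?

Total = 125 + 125 + 120 + 115 + 100 + 95 + 50 + 50 + 50 + 35 = 865.
Lower bound: ⌈865/160⌉ = 6 bins.
A packing using 7 bins:
  bin 1: 125 + 35 = 160
  bin 2: 125 = 125
  bin 3: 120 = 120
  bin 4: 115 = 115
  bin 5: 100 + 50 = 150
  bin 6: 95 + 50 = 145
  bin 7: 50 = 50
No arrangement into 6 bins stays within capacity, so 7 is optimal.

7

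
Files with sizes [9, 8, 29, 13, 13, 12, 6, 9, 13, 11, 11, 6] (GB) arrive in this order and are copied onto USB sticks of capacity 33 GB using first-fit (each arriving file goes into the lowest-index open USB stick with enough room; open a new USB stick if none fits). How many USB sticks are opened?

5

  9 → USB stick 1 (new)  [load 9/33]
  8 → USB stick 1  [load 17/33]
  29 → USB stick 2 (new)  [load 29/33]
  13 → USB stick 1  [load 30/33]
  13 → USB stick 3 (new)  [load 13/33]
  12 → USB stick 3  [load 25/33]
  6 → USB stick 3  [load 31/33]
  9 → USB stick 4 (new)  [load 9/33]
  13 → USB stick 4  [load 22/33]
  11 → USB stick 4  [load 33/33]
  11 → USB stick 5 (new)  [load 11/33]
  6 → USB stick 5  [load 17/33]
5 USB sticks opened.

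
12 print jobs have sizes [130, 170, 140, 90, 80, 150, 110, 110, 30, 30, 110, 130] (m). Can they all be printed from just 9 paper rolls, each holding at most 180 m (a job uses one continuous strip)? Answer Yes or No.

Yes

A valid assignment using 9 paper rolls:
  roll 1: 170 = 170
  roll 2: 150 + 30 = 180
  roll 3: 140 + 30 = 170
  roll 4: 130 = 130
  roll 5: 130 = 130
  roll 6: 110 = 110
  roll 7: 110 = 110
  roll 8: 110 = 110
  roll 9: 90 + 80 = 170
Every load is within 180 m, so 9 paper rolls suffice.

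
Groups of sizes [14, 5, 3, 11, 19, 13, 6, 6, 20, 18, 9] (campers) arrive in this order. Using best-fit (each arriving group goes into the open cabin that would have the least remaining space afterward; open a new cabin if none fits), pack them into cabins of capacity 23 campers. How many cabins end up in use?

7

  14 → cabin 1 (new)  [load 14/23]
  5 → cabin 1  [load 19/23]
  3 → cabin 1  [load 22/23]
  11 → cabin 2 (new)  [load 11/23]
  19 → cabin 3 (new)  [load 19/23]
  13 → cabin 4 (new)  [load 13/23]
  6 → cabin 4  [load 19/23]
  6 → cabin 2  [load 17/23]
  20 → cabin 5 (new)  [load 20/23]
  18 → cabin 6 (new)  [load 18/23]
  9 → cabin 7 (new)  [load 9/23]
7 cabins opened.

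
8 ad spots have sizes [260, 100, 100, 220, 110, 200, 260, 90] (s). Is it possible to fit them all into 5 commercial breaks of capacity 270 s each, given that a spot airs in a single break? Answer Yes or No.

No

Total = 1340 s; ⌈1340/270⌉ = 5.
The bound of 5 does not rule out 5, but exhaustive search shows no assignment into 5 commercial breaks of capacity 270 s exists — the minimum is 6.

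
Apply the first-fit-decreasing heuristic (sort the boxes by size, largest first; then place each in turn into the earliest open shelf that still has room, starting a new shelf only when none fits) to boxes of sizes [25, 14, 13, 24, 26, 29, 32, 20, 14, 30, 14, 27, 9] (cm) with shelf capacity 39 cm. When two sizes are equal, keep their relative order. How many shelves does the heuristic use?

Sorted descending: 32, 30, 29, 27, 26, 25, 24, 20, 14, 14, 14, 13, 9.
  32 → shelf 1 (new)  [load 32/39]
  30 → shelf 2 (new)  [load 30/39]
  29 → shelf 3 (new)  [load 29/39]
  27 → shelf 4 (new)  [load 27/39]
  26 → shelf 5 (new)  [load 26/39]
  25 → shelf 6 (new)  [load 25/39]
  24 → shelf 7 (new)  [load 24/39]
  20 → shelf 8 (new)  [load 20/39]
  14 → shelf 6  [load 39/39]
  14 → shelf 7  [load 38/39]
  14 → shelf 8  [load 34/39]
  13 → shelf 5  [load 39/39]
  9 → shelf 2  [load 39/39]
8 shelves opened.

8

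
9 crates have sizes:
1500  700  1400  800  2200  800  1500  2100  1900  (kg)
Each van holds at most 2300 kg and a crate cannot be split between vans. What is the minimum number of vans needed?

6

Total = 2200 + 2100 + 1900 + 1500 + 1500 + 1400 + 800 + 800 + 700 = 12900 kg.
Lower bound: ⌈12900/2300⌉ = 6 vans.
A packing using 6 vans:
  van 1: 2200 = 2200
  van 2: 2100 = 2100
  van 3: 1900 = 1900
  van 4: 1500 + 800 = 2300
  van 5: 1500 + 800 = 2300
  van 6: 1400 + 700 = 2100
This matches the lower bound, so 6 is optimal.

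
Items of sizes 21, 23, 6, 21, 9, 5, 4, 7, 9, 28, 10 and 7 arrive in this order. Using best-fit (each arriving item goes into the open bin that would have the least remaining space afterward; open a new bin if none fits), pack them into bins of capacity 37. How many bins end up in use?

5

  21 → bin 1 (new)  [load 21/37]
  23 → bin 2 (new)  [load 23/37]
  6 → bin 2  [load 29/37]
  21 → bin 3 (new)  [load 21/37]
  9 → bin 1  [load 30/37]
  5 → bin 1  [load 35/37]
  4 → bin 2  [load 33/37]
  7 → bin 3  [load 28/37]
  9 → bin 3  [load 37/37]
  28 → bin 4 (new)  [load 28/37]
  10 → bin 5 (new)  [load 10/37]
  7 → bin 4  [load 35/37]
5 bins opened.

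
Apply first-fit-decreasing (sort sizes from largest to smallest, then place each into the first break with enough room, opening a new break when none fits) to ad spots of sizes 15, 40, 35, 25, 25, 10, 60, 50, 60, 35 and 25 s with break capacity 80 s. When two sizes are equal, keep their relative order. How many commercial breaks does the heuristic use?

6

Sorted descending: 60, 60, 50, 40, 35, 35, 25, 25, 25, 15, 10.
  60 → break 1 (new)  [load 60/80]
  60 → break 2 (new)  [load 60/80]
  50 → break 3 (new)  [load 50/80]
  40 → break 4 (new)  [load 40/80]
  35 → break 4  [load 75/80]
  35 → break 5 (new)  [load 35/80]
  25 → break 3  [load 75/80]
  25 → break 5  [load 60/80]
  25 → break 6 (new)  [load 25/80]
  15 → break 1  [load 75/80]
  10 → break 2  [load 70/80]
6 commercial breaks opened.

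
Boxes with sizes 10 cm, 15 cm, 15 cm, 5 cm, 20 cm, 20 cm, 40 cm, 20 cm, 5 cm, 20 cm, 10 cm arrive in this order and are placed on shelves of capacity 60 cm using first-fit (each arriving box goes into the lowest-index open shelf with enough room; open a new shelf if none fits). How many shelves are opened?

3

  10 → shelf 1 (new)  [load 10/60]
  15 → shelf 1  [load 25/60]
  15 → shelf 1  [load 40/60]
  5 → shelf 1  [load 45/60]
  20 → shelf 2 (new)  [load 20/60]
  20 → shelf 2  [load 40/60]
  40 → shelf 3 (new)  [load 40/60]
  20 → shelf 2  [load 60/60]
  5 → shelf 1  [load 50/60]
  20 → shelf 3  [load 60/60]
  10 → shelf 1  [load 60/60]
3 shelves opened.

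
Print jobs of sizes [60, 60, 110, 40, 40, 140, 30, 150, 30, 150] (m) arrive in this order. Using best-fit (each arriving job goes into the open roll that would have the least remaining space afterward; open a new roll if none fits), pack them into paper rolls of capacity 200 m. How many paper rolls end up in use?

  60 → roll 1 (new)  [load 60/200]
  60 → roll 1  [load 120/200]
  110 → roll 2 (new)  [load 110/200]
  40 → roll 1  [load 160/200]
  40 → roll 1  [load 200/200]
  140 → roll 3 (new)  [load 140/200]
  30 → roll 3  [load 170/200]
  150 → roll 4 (new)  [load 150/200]
  30 → roll 3  [load 200/200]
  150 → roll 5 (new)  [load 150/200]
5 paper rolls opened.

5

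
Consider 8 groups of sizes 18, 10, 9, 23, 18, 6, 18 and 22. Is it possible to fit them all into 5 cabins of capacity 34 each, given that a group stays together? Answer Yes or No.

A valid assignment using 5 cabins:
  cabin 1: 23 + 10 = 33
  cabin 2: 22 + 9 = 31
  cabin 3: 18 + 6 = 24
  cabin 4: 18 = 18
  cabin 5: 18 = 18
Every load is within 34, so 5 cabins suffice.

Yes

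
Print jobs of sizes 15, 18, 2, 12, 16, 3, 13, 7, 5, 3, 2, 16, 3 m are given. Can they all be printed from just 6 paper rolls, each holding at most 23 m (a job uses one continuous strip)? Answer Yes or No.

Yes

A valid assignment using 6 paper rolls:
  roll 1: 18 + 5 = 23
  roll 2: 16 + 7 = 23
  roll 3: 16 + 3 + 3 = 22
  roll 4: 15 + 3 + 2 + 2 = 22
  roll 5: 13 = 13
  roll 6: 12 = 12
Every load is within 23 m, so 6 paper rolls suffice.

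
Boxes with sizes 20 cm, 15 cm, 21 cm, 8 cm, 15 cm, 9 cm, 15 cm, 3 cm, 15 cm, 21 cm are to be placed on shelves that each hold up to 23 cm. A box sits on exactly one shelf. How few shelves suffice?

Total = 21 + 21 + 20 + 15 + 15 + 15 + 15 + 9 + 8 + 3 = 142 cm.
Lower bound: ⌈142/23⌉ = 7 shelves.
A packing using 8 shelves:
  shelf 1: 21 = 21
  shelf 2: 21 = 21
  shelf 3: 20 + 3 = 23
  shelf 4: 15 + 8 = 23
  shelf 5: 15 = 15
  shelf 6: 15 = 15
  shelf 7: 15 = 15
  shelf 8: 9 = 9
No arrangement into 7 shelves stays within capacity, so 8 is optimal.

8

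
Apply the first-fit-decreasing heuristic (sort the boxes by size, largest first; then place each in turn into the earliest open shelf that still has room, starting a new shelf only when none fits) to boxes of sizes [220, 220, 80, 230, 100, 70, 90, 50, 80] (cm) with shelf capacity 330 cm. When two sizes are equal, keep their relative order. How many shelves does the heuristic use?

Sorted descending: 230, 220, 220, 100, 90, 80, 80, 70, 50.
  230 → shelf 1 (new)  [load 230/330]
  220 → shelf 2 (new)  [load 220/330]
  220 → shelf 3 (new)  [load 220/330]
  100 → shelf 1  [load 330/330]
  90 → shelf 2  [load 310/330]
  80 → shelf 3  [load 300/330]
  80 → shelf 4 (new)  [load 80/330]
  70 → shelf 4  [load 150/330]
  50 → shelf 4  [load 200/330]
4 shelves opened.

4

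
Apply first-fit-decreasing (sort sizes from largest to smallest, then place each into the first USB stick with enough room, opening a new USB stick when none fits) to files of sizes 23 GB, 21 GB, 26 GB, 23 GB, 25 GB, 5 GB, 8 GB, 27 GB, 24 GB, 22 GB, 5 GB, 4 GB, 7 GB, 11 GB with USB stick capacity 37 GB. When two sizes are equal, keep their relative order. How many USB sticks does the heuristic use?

8

Sorted descending: 27, 26, 25, 24, 23, 23, 22, 21, 11, 8, 7, 5, 5, 4.
  27 → USB stick 1 (new)  [load 27/37]
  26 → USB stick 2 (new)  [load 26/37]
  25 → USB stick 3 (new)  [load 25/37]
  24 → USB stick 4 (new)  [load 24/37]
  23 → USB stick 5 (new)  [load 23/37]
  23 → USB stick 6 (new)  [load 23/37]
  22 → USB stick 7 (new)  [load 22/37]
  21 → USB stick 8 (new)  [load 21/37]
  11 → USB stick 2  [load 37/37]
  8 → USB stick 1  [load 35/37]
  7 → USB stick 3  [load 32/37]
  5 → USB stick 3  [load 37/37]
  5 → USB stick 4  [load 29/37]
  4 → USB stick 4  [load 33/37]
8 USB sticks opened.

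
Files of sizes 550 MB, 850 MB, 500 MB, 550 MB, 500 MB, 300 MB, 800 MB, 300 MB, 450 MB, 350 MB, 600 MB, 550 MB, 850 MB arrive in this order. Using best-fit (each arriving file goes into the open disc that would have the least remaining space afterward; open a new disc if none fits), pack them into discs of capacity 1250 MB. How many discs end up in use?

  550 → disc 1 (new)  [load 550/1250]
  850 → disc 2 (new)  [load 850/1250]
  500 → disc 1  [load 1050/1250]
  550 → disc 3 (new)  [load 550/1250]
  500 → disc 3  [load 1050/1250]
  300 → disc 2  [load 1150/1250]
  800 → disc 4 (new)  [load 800/1250]
  300 → disc 4  [load 1100/1250]
  450 → disc 5 (new)  [load 450/1250]
  350 → disc 5  [load 800/1250]
  600 → disc 6 (new)  [load 600/1250]
  550 → disc 6  [load 1150/1250]
  850 → disc 7 (new)  [load 850/1250]
7 discs opened.

7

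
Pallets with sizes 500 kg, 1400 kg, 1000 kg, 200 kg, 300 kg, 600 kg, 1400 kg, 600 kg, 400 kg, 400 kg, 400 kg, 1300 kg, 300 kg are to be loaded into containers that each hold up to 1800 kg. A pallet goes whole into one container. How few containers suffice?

5

Total = 1400 + 1400 + 1300 + 1000 + 600 + 600 + 500 + 400 + 400 + 400 + 300 + 300 + 200 = 8800 kg.
Lower bound: ⌈8800/1800⌉ = 5 containers.
A packing using 5 containers:
  container 1: 1400 + 400 = 1800
  container 2: 1400 + 400 = 1800
  container 3: 1300 + 500 = 1800
  container 4: 1000 + 600 + 200 = 1800
  container 5: 600 + 400 + 300 + 300 = 1600
This matches the lower bound, so 5 is optimal.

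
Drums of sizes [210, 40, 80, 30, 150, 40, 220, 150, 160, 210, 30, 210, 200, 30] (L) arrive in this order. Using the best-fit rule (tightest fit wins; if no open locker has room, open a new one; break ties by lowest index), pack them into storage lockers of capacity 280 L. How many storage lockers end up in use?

8

  210 → locker 1 (new)  [load 210/280]
  40 → locker 1  [load 250/280]
  80 → locker 2 (new)  [load 80/280]
  30 → locker 1  [load 280/280]
  150 → locker 2  [load 230/280]
  40 → locker 2  [load 270/280]
  220 → locker 3 (new)  [load 220/280]
  150 → locker 4 (new)  [load 150/280]
  160 → locker 5 (new)  [load 160/280]
  210 → locker 6 (new)  [load 210/280]
  30 → locker 3  [load 250/280]
  210 → locker 7 (new)  [load 210/280]
  200 → locker 8 (new)  [load 200/280]
  30 → locker 3  [load 280/280]
8 storage lockers opened.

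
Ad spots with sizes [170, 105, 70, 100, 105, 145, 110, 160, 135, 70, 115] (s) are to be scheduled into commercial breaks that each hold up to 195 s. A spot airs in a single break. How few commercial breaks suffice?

9

Total = 170 + 160 + 145 + 135 + 115 + 110 + 105 + 105 + 100 + 70 + 70 = 1285 s.
Lower bound: ⌈1285/195⌉ = 7 commercial breaks.
Also, 9 ad spots each exceed 195/2 s, and no two of those can share a break, so at least 9 commercial breaks are needed.
A packing using 9 commercial breaks:
  break 1: 170 = 170
  break 2: 160 = 160
  break 3: 145 = 145
  break 4: 135 = 135
  break 5: 115 + 70 = 185
  break 6: 110 + 70 = 180
  break 7: 105 = 105
  break 8: 105 = 105
  break 9: 100 = 100
This matches the lower bound, so 9 is optimal.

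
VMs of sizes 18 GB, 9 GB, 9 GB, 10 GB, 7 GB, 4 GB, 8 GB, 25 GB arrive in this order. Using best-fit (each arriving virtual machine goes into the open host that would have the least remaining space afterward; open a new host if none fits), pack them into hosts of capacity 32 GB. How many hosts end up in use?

4

  18 → host 1 (new)  [load 18/32]
  9 → host 1  [load 27/32]
  9 → host 2 (new)  [load 9/32]
  10 → host 2  [load 19/32]
  7 → host 2  [load 26/32]
  4 → host 1  [load 31/32]
  8 → host 3 (new)  [load 8/32]
  25 → host 4 (new)  [load 25/32]
4 hosts opened.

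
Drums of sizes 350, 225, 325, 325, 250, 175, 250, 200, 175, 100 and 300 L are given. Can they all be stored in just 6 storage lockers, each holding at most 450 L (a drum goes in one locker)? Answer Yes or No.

Total = 2675 L; ⌈2675/450⌉ = 6.
The bound of 6 does not rule out 6, but exhaustive search shows no assignment into 6 storage lockers of capacity 450 L exists — the minimum is 7.

No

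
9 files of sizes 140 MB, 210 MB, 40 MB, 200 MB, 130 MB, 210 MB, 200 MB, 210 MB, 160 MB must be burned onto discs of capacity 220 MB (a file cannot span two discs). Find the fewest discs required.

8

Total = 210 + 210 + 210 + 200 + 200 + 160 + 140 + 130 + 40 = 1500 MB.
Lower bound: ⌈1500/220⌉ = 7 discs.
Also, 8 files each exceed 110 MB, and no two of those can share a disc, so at least 8 discs are needed.
A packing using 8 discs:
  disc 1: 210 = 210
  disc 2: 210 = 210
  disc 3: 210 = 210
  disc 4: 200 = 200
  disc 5: 200 = 200
  disc 6: 160 + 40 = 200
  disc 7: 140 = 140
  disc 8: 130 = 130
This matches the lower bound, so 8 is optimal.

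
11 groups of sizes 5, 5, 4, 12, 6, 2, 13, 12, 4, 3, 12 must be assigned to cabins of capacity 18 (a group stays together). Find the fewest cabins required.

Total = 13 + 12 + 12 + 12 + 6 + 5 + 5 + 4 + 4 + 3 + 2 = 78.
Lower bound: ⌈78/18⌉ = 5 cabins.
A packing using 5 cabins:
  cabin 1: 13 + 5 = 18
  cabin 2: 12 + 6 = 18
  cabin 3: 12 + 5 = 17
  cabin 4: 12 + 4 + 2 = 18
  cabin 5: 4 + 3 = 7
This matches the lower bound, so 5 is optimal.

5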